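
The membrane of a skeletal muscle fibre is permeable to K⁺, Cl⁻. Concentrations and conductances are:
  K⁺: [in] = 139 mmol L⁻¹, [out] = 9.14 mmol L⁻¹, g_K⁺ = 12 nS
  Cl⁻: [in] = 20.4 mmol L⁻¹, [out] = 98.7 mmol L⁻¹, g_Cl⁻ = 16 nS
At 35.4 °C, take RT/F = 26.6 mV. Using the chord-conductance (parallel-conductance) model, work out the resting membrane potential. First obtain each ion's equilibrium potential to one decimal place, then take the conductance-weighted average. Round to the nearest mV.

E_K⁺ = (26.6/1)·ln(9.14/139) = -72.4 mV
E_Cl⁻ = (26.6/-1)·ln(98.7/20.4) = -41.9 mV
Vm = (Σ gᵢEᵢ)/(Σ gᵢ) = (12·-72.4 + 16·-41.9) / (12 + 16)
= -1539.20 / 28 = -54.97 mV

-55 mV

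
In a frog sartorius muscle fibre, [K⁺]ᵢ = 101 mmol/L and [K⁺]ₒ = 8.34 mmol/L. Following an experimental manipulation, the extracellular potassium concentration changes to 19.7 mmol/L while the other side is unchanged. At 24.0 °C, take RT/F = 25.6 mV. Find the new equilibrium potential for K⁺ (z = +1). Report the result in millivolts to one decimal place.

After the shift: [K⁺]_out = 19.7, [K⁺]_in = 101 mmol/L.
E_new = (25.6/1)·ln(19.7/101) = 25.60 · (-1.6345) = -41.84 mV

-41.8 mV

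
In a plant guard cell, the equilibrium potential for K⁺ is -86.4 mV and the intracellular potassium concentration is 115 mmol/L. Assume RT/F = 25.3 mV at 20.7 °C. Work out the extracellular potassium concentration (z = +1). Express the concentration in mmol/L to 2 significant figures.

Nernst: E = (25.3/1) · ln([out]/[in]), so ln([out]/[in]) = -86.4 × 1 / 25.3 = -3.4150.
[out]/[in] = e^(-3.4150) = 0.03288.
[out] = 0.03288 × 115 = 3.781 mmol/L.

3.8 mmol/L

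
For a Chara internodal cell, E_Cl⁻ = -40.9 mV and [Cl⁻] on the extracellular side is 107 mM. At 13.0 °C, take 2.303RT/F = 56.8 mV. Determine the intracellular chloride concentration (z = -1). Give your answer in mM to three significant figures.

Nernst: E = (56.8/-1) · log₁₀([out]/[in]), so log₁₀([out]/[in]) = -40.9 × -1 / 56.8 = 0.7201.
[out]/[in] = 10^(0.7201) = 5.249.
[in] = 107 / 5.249 = 20.39 mM.

20.4 mM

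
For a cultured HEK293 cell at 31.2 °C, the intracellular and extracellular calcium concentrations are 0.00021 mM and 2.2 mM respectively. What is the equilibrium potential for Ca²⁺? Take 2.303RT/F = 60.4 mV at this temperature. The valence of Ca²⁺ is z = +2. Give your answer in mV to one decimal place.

121.4 mV

E = (60.4/z) · log₁₀([Ca²⁺]_out/[Ca²⁺]_in) with z = +2.
= (60.4/2) · log₁₀(2.2/0.00021) = 30.20 · log₁₀(1.048e+04)
= 30.20 · (4.0202) = 121.41 mV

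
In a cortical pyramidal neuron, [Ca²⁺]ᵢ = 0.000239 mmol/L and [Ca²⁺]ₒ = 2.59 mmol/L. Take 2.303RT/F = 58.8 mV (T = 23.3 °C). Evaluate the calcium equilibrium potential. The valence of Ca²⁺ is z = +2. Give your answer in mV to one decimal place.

E = (58.8/z) · log₁₀([Ca²⁺]_out/[Ca²⁺]_in) with z = +2.
= (58.8/2) · log₁₀(2.59/0.000239) = 29.40 · log₁₀(1.084e+04)
= 29.40 · (4.0349) = 118.63 mV

118.6 mV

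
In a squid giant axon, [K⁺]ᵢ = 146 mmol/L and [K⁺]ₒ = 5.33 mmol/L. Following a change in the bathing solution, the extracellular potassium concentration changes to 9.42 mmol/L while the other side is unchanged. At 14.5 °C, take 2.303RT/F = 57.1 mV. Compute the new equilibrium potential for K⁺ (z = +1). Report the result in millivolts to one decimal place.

After the shift: [K⁺]_out = 9.42, [K⁺]_in = 146 mmol/L.
E_new = (57.1/1)·log₁₀(9.42/146) = 57.10 · (-1.1903) = -67.97 mV

-68.0 mV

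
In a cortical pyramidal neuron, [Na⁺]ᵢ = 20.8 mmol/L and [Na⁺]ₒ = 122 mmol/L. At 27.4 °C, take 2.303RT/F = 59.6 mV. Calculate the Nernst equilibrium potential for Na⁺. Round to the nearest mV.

46 mV

E = (59.6/z) · log₁₀([Na⁺]_out/[Na⁺]_in) with z = +1.
= (59.6/1) · log₁₀(122/20.8) = 59.60 · log₁₀(5.865)
= 59.60 · (0.7683) = 45.79 mV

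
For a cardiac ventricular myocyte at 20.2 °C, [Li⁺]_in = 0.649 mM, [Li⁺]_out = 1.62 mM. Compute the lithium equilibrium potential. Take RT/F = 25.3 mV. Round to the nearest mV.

E = (25.3/z) · ln([Li⁺]_out/[Li⁺]_in) with z = +1.
= (25.3/1) · ln(1.62/0.649) = 25.30 · ln(2.496)
= 25.30 · (0.9147) = 23.14 mV

23 mV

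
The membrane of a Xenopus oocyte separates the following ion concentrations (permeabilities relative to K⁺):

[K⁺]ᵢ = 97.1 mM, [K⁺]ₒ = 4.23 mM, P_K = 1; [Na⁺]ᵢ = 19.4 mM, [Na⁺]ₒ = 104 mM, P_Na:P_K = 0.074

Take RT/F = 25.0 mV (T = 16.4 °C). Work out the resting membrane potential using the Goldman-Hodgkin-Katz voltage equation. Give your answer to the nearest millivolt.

-53 mV

Vm = 25.0 · ln[(Σ P·[cation]ₒ + Σ P·[anion]ᵢ) / (Σ P·[cation]ᵢ + Σ P·[anion]ₒ)]
Numerator = 1×4.23 + 0.074×104 = 11.93
Denominator = 1×97.1 + 0.074×19.4 = 98.54
Vm = 25.0 · ln(0.12103) = 25.0 × (-2.1117) = -52.79 mV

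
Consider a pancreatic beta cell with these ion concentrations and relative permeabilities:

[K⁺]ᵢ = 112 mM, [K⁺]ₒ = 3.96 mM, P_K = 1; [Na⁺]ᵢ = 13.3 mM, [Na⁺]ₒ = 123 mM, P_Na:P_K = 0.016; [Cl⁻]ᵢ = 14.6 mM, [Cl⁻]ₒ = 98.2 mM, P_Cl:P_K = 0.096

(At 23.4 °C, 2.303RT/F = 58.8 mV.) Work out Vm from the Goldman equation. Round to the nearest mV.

-72 mV

Vm = 58.8 · log₁₀[(Σ P·[cation]ₒ + Σ P·[anion]ᵢ) / (Σ P·[cation]ᵢ + Σ P·[anion]ₒ)]
Numerator = 1×3.96 + 0.016×123 + 0.096×14.6 = 7.33
Denominator = 1×112 + 0.016×13.3 + 0.096×98.2 = 121.6
Vm = 58.8 · log₁₀(0.060256) = 58.8 × (-1.2200) = -71.74 mV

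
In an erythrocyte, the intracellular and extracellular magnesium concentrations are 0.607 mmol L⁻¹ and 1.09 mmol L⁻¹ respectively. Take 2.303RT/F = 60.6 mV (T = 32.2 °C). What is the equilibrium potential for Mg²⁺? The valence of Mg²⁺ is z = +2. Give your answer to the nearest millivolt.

8 mV

E = (60.6/z) · log₁₀([Mg²⁺]_out/[Mg²⁺]_in) with z = +2.
= (60.6/2) · log₁₀(1.09/0.607) = 30.30 · log₁₀(1.796)
= 30.30 · (0.2542) = 7.70 mV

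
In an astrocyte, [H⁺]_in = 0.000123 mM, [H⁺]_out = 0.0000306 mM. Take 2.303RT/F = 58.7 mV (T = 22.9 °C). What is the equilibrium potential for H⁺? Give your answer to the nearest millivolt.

-35 mV

E = (58.7/z) · log₁₀([H⁺]_out/[H⁺]_in) with z = +1.
= (58.7/1) · log₁₀(0.0000306/0.000123) = 58.70 · log₁₀(0.2488)
= 58.70 · (-0.6042) = -35.47 mV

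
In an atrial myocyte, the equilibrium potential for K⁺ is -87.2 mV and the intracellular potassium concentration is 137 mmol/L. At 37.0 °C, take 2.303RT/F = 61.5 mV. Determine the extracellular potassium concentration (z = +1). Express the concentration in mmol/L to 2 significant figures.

5.2 mmol/L

Nernst: E = (61.5/1) · log₁₀([out]/[in]), so log₁₀([out]/[in]) = -87.2 × 1 / 61.5 = -1.4179.
[out]/[in] = 10^(-1.4179) = 0.0382.
[out] = 0.0382 × 137 = 5.234 mmol/L.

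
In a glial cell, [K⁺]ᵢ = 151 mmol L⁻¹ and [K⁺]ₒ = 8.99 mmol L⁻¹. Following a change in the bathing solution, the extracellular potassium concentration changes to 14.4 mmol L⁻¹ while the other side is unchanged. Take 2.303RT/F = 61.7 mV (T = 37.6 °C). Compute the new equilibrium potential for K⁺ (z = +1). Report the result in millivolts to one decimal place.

-63.0 mV

After the shift: [K⁺]_out = 14.4, [K⁺]_in = 151 mmol L⁻¹.
E_new = (61.7/1)·log₁₀(14.4/151) = 61.70 · (-1.0206) = -62.97 mV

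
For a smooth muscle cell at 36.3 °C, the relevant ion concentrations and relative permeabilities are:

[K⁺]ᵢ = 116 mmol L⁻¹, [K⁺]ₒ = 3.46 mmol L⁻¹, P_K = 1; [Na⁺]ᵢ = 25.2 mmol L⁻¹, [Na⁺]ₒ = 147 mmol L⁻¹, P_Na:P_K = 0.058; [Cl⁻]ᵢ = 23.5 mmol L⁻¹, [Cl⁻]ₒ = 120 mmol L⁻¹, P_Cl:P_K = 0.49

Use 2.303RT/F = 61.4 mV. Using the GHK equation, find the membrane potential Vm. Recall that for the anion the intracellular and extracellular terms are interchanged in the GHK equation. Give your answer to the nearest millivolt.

Vm = 61.4 · log₁₀[(Σ P·[cation]ₒ + Σ P·[anion]ᵢ) / (Σ P·[cation]ᵢ + Σ P·[anion]ₒ)]
Numerator = 1×3.46 + 0.058×147 + 0.49×23.5 = 23.5
Denominator = 1×116 + 0.058×25.2 + 0.49×120 = 176.3
Vm = 61.4 · log₁₀(0.13333) = 61.4 × (-0.8751) = -53.73 mV

-54 mV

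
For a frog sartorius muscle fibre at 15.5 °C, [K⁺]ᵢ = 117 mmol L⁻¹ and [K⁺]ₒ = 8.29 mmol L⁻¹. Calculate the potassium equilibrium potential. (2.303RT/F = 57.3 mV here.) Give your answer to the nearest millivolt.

E = (57.3/z) · log₁₀([K⁺]_out/[K⁺]_in) with z = +1.
= (57.3/1) · log₁₀(8.29/117) = 57.30 · log₁₀(0.07085)
= 57.30 · (-1.1496) = -65.87 mV

-66 mV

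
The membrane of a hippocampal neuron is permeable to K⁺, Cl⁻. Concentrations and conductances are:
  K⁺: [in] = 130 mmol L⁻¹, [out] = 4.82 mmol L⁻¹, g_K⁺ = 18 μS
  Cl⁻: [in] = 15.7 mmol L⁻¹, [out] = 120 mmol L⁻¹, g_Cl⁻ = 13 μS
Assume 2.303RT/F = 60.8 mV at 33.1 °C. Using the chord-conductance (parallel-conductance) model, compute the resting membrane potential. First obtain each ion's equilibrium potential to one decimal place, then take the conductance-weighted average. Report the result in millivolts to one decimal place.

-73.0 mV

E_K⁺ = (60.8/1)·log₁₀(4.82/130) = -87.0 mV
E_Cl⁻ = (60.8/-1)·log₁₀(120/15.7) = -53.7 mV
Vm = (Σ gᵢEᵢ)/(Σ gᵢ) = (18·-87.0 + 13·-53.7) / (18 + 13)
= -2264.10 / 31 = -73.04 mV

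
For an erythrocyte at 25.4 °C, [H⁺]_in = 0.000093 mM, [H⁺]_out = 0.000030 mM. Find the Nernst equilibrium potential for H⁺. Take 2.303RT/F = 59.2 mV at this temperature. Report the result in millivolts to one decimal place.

E = (59.2/z) · log₁₀([H⁺]_out/[H⁺]_in) with z = +1.
= (59.2/1) · log₁₀(0.000030/0.000093) = 59.20 · log₁₀(0.3226)
= 59.20 · (-0.4914) = -29.09 mV

-29.1 mV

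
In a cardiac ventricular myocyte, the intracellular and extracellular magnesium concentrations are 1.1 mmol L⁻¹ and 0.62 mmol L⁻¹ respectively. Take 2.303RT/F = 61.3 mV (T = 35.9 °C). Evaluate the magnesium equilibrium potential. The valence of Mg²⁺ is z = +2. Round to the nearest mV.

-8 mV

E = (61.3/z) · log₁₀([Mg²⁺]_out/[Mg²⁺]_in) with z = +2.
= (61.3/2) · log₁₀(0.62/1.1) = 30.65 · log₁₀(0.5636)
= 30.65 · (-0.2490) = -7.63 mV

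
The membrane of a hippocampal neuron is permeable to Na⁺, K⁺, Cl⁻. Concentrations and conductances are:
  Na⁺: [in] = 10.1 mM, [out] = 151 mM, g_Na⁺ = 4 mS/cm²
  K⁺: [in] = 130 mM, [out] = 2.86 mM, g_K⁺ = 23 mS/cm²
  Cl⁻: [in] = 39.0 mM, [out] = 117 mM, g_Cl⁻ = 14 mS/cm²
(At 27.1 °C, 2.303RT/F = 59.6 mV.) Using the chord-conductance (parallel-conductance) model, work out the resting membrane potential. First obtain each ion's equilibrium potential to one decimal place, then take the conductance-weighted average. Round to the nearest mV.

E_Na⁺ = (59.6/1)·log₁₀(151/10.1) = 70.0 mV
E_K⁺ = (59.6/1)·log₁₀(2.86/130) = -98.8 mV
E_Cl⁻ = (59.6/-1)·log₁₀(117/39.0) = -28.4 mV
Vm = (Σ gᵢEᵢ)/(Σ gᵢ) = (4·70.0 + 23·-98.8 + 14·-28.4) / (4 + 23 + 14)
= -2390.00 / 41 = -58.29 mV

-58 mV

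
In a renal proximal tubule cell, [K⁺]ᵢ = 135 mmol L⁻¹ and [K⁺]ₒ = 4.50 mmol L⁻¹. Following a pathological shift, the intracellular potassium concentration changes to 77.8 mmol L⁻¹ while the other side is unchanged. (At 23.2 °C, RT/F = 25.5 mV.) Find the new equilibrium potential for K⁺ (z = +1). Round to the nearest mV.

-73 mV

After the shift: [K⁺]_out = 4.50, [K⁺]_in = 77.8 mmol L⁻¹.
E_new = (25.5/1)·ln(4.50/77.8) = 25.50 · (-2.8501) = -72.68 mV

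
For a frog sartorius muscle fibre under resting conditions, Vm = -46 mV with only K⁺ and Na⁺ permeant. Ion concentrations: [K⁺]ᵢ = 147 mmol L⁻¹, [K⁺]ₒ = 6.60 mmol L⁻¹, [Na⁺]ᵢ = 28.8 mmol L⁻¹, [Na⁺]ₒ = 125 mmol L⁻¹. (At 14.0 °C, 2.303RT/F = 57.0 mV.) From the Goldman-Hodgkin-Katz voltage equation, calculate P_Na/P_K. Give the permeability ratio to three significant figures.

Let α = P_Na/P_K. GHK: Vm = 57.0·log₁₀[(Kₒ + α·Naₒ)/(Kᵢ + α·Naᵢ)].
10^(Vm/57.0) = 10^(-46.0/57.0) = 0.15595
So 0.15595·(Kᵢ + α·Naᵢ) = Kₒ + α·Naₒ → α = (0.15595·147.0 − 6.6) / (125.0 − 0.15595·28.8)
α = (22.92 − 6.6) / (125.0 − 4.491) = 16.32/120.5 = 0.1355

0.135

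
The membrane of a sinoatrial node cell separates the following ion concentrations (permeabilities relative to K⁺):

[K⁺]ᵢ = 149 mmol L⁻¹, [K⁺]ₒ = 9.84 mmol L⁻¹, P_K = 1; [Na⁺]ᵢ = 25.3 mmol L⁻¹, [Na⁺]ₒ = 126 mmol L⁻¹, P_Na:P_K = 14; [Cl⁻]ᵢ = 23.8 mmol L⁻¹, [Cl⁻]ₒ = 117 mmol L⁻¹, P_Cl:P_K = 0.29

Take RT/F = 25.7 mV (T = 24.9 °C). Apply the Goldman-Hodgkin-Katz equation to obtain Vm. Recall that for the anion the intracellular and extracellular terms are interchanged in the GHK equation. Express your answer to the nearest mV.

31 mV

Vm = 25.7 · ln[(Σ P·[cation]ₒ + Σ P·[anion]ᵢ) / (Σ P·[cation]ᵢ + Σ P·[anion]ₒ)]
Numerator = 1×9.84 + 14×126 + 0.29×23.8 = 1781
Denominator = 1×149 + 14×25.3 + 0.29×117 = 537.1
Vm = 25.7 · ln(3.3153) = 25.7 × (1.1985) = 30.80 mV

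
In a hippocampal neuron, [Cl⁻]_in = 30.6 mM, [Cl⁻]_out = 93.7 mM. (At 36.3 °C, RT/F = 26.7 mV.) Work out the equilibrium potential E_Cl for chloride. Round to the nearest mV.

-30 mV

E = (26.7/z) · ln([Cl⁻]_out/[Cl⁻]_in) with z = -1.
For an anion, dividing by z = -1 reverses the sign.
= (26.7/-1) · ln(93.7/30.6) = -26.70 · ln(3.062)
= -26.70 · (1.1191) = -29.88 mV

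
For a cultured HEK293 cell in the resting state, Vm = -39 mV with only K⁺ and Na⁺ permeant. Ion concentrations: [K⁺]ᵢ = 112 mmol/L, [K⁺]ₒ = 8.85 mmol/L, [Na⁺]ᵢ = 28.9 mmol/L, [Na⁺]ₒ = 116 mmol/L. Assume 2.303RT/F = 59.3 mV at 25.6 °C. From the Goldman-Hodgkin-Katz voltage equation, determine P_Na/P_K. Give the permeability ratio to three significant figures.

0.144

Let α = P_Na/P_K. GHK: Vm = 59.3·log₁₀[(Kₒ + α·Naₒ)/(Kᵢ + α·Naᵢ)].
10^(Vm/59.3) = 10^(-39.0/59.3) = 0.21995
So 0.21995·(Kᵢ + α·Naᵢ) = Kₒ + α·Naₒ → α = (0.21995·112.0 − 8.85) / (116.0 − 0.21995·28.9)
α = (24.63 − 8.85) / (116.0 − 6.357) = 15.78/109.6 = 0.144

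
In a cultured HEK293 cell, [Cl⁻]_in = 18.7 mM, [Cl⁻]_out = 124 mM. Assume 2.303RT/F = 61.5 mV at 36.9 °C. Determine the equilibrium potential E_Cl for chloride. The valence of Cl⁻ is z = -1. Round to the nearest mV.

E = (61.5/z) · log₁₀([Cl⁻]_out/[Cl⁻]_in) with z = -1.
For an anion, dividing by z = -1 reverses the sign.
= (61.5/-1) · log₁₀(124/18.7) = -61.50 · log₁₀(6.631)
= -61.50 · (0.8216) = -50.53 mV

-51 mV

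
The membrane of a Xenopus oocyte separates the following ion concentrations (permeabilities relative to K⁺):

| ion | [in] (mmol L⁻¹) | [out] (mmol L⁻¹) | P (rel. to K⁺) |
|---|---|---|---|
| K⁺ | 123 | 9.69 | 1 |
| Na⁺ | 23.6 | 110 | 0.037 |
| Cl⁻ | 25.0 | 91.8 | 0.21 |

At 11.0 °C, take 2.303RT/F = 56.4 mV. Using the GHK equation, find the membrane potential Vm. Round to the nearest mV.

-49 mV

Vm = 56.4 · log₁₀[(Σ P·[cation]ₒ + Σ P·[anion]ᵢ) / (Σ P·[cation]ᵢ + Σ P·[anion]ₒ)]
Numerator = 1×9.69 + 0.037×110 + 0.21×25.0 = 19.01
Denominator = 1×123 + 0.037×23.6 + 0.21×91.8 = 143.2
Vm = 56.4 · log₁₀(0.1328) = 56.4 × (-0.8768) = -49.45 mV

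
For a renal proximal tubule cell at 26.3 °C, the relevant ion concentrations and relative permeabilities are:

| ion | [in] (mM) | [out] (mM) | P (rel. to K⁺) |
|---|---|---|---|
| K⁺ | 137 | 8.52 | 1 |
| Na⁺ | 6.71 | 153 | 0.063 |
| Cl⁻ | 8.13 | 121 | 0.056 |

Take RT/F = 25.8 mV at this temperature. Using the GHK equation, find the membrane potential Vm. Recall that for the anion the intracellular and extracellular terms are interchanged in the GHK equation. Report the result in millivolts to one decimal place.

Vm = 25.8 · ln[(Σ P·[cation]ₒ + Σ P·[anion]ᵢ) / (Σ P·[cation]ᵢ + Σ P·[anion]ₒ)]
Numerator = 1×8.52 + 0.063×153 + 0.056×8.13 = 18.61
Denominator = 1×137 + 0.063×6.71 + 0.056×121 = 144.2
Vm = 25.8 · ln(0.12909) = 25.8 × (-2.0473) = -52.82 mV

-52.8 mV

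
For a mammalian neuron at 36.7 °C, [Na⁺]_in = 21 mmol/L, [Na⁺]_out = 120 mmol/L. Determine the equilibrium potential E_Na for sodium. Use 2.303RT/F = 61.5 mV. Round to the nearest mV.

E = (61.5/z) · log₁₀([Na⁺]_out/[Na⁺]_in) with z = +1.
= (61.5/1) · log₁₀(120/21) = 61.50 · log₁₀(5.714)
= 61.50 · (0.7570) = 46.55 mV

47 mV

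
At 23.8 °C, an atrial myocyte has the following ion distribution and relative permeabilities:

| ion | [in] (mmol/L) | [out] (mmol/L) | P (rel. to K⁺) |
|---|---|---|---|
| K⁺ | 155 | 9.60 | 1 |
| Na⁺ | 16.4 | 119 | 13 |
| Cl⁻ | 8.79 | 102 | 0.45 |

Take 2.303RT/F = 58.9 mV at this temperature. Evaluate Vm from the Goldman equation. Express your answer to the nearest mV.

Vm = 58.9 · log₁₀[(Σ P·[cation]ₒ + Σ P·[anion]ᵢ) / (Σ P·[cation]ᵢ + Σ P·[anion]ₒ)]
Numerator = 1×9.60 + 13×119 + 0.45×8.79 = 1561
Denominator = 1×155 + 13×16.4 + 0.45×102 = 414.1
Vm = 58.9 · log₁₀(3.7685) = 58.9 × (0.5762) = 33.94 mV

34 mV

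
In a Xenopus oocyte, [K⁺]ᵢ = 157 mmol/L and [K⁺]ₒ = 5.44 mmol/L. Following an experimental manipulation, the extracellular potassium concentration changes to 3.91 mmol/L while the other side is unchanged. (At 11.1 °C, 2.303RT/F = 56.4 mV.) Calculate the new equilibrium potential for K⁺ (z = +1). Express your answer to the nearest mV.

After the shift: [K⁺]_out = 3.91, [K⁺]_in = 157 mmol/L.
E_new = (56.4/1)·log₁₀(3.91/157) = 56.40 · (-1.6037) = -90.45 mV

-90 mV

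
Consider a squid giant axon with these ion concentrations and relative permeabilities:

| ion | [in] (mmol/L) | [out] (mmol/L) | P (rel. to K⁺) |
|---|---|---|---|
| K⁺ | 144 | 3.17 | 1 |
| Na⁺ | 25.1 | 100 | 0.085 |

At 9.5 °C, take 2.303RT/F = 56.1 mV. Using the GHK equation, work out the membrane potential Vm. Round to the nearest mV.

Vm = 56.1 · log₁₀[(Σ P·[cation]ₒ + Σ P·[anion]ᵢ) / (Σ P·[cation]ᵢ + Σ P·[anion]ₒ)]
Numerator = 1×3.17 + 0.085×100 = 11.67
Denominator = 1×144 + 0.085×25.1 = 146.1
Vm = 56.1 · log₁₀(0.079858) = 56.1 × (-1.0977) = -61.58 mV

-62 mV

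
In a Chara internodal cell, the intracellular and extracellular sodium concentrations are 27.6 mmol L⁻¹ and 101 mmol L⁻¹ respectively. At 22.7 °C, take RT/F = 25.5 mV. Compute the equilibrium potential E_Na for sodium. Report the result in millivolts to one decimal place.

E = (25.5/z) · ln([Na⁺]_out/[Na⁺]_in) with z = +1.
= (25.5/1) · ln(101/27.6) = 25.50 · ln(3.659)
= 25.50 · (1.2973) = 33.08 mV

33.1 mV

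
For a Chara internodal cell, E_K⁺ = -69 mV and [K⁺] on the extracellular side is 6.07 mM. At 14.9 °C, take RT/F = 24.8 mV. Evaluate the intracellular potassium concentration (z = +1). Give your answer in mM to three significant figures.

Nernst: E = (24.8/1) · ln([out]/[in]), so ln([out]/[in]) = -69.0 × 1 / 24.8 = -2.7823.
[out]/[in] = e^(-2.7823) = 0.0619.
[in] = 6.07 / 0.0619 = 98.06 mM.

98.1 mM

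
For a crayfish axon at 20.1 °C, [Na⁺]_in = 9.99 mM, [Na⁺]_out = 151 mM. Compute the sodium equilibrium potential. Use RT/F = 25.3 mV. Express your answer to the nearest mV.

E = (25.3/z) · ln([Na⁺]_out/[Na⁺]_in) with z = +1.
= (25.3/1) · ln(151/9.99) = 25.30 · ln(15.12)
= 25.30 · (2.7157) = 68.71 mV

69 mV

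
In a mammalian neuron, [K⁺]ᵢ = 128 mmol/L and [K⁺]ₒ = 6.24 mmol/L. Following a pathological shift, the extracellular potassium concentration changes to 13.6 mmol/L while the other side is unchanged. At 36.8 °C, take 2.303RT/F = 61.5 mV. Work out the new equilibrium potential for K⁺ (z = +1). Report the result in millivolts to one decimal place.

-59.9 mV

After the shift: [K⁺]_out = 13.6, [K⁺]_in = 128 mmol/L.
E_new = (61.5/1)·log₁₀(13.6/128) = 61.50 · (-0.9737) = -59.88 mV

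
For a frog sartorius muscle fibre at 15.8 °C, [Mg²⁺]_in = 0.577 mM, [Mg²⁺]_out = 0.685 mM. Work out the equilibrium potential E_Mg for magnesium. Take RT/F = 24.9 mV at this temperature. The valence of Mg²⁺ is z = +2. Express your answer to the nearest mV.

2 mV

E = (24.9/z) · ln([Mg²⁺]_out/[Mg²⁺]_in) with z = +2.
= (24.9/2) · ln(0.685/0.577) = 12.45 · ln(1.187)
= 12.45 · (0.1716) = 2.14 mV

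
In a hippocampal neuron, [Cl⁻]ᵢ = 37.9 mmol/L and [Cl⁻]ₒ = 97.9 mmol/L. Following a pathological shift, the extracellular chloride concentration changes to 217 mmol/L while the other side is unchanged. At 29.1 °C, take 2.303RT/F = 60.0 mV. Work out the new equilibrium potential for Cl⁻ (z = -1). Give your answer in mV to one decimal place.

-45.5 mV

After the shift: [Cl⁻]_out = 217, [Cl⁻]_in = 37.9 mmol/L.
E_new = (60.0/-1)·log₁₀(217/37.9) = -60.00 · (0.7578) = -45.47 mV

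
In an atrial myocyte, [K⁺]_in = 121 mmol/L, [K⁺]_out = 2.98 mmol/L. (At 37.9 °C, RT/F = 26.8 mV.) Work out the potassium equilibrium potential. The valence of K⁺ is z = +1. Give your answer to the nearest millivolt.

-99 mV

E = (26.8/z) · ln([K⁺]_out/[K⁺]_in) with z = +1.
= (26.8/1) · ln(2.98/121) = 26.80 · ln(0.02463)
= 26.80 · (-3.7039) = -99.26 mV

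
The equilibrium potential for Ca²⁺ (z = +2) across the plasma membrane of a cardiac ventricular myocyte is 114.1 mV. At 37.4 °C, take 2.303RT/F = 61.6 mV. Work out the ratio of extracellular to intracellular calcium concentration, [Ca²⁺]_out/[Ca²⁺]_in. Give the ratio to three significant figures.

5060

log₁₀([out]/[in]) = E·z/(61.6) = 114.1 × 2 / 61.6 = 3.7045
[out]/[in] = 10^(3.7045) = 5065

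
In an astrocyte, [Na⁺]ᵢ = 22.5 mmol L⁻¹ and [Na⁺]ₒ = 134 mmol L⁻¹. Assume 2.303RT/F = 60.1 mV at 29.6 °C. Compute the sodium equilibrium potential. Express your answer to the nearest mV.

47 mV

E = (60.1/z) · log₁₀([Na⁺]_out/[Na⁺]_in) with z = +1.
= (60.1/1) · log₁₀(134/22.5) = 60.10 · log₁₀(5.956)
= 60.10 · (0.7749) = 46.57 mV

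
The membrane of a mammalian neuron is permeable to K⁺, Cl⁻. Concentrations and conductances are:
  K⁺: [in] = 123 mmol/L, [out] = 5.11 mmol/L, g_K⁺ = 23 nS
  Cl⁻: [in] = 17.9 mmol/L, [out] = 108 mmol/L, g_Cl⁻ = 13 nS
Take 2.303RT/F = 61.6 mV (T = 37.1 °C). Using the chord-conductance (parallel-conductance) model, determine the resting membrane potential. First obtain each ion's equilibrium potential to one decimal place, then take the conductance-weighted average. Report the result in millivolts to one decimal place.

E_K⁺ = (61.6/1)·log₁₀(5.11/123) = -85.1 mV
E_Cl⁻ = (61.6/-1)·log₁₀(108/17.9) = -48.1 mV
Vm = (Σ gᵢEᵢ)/(Σ gᵢ) = (23·-85.1 + 13·-48.1) / (23 + 13)
= -2582.60 / 36 = -71.74 mV

-71.7 mV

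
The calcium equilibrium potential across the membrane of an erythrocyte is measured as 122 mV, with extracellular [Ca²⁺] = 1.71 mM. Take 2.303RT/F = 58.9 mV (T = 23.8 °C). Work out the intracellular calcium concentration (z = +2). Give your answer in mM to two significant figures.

Nernst: E = (58.9/2) · log₁₀([out]/[in]), so log₁₀([out]/[in]) = 122.0 × 2 / 58.9 = 4.1426.
[out]/[in] = 10^(4.1426) = 1.389e+04.
[in] = 1.71 / 1.389e+04 = 0.0001231 mM.

0.00012 mM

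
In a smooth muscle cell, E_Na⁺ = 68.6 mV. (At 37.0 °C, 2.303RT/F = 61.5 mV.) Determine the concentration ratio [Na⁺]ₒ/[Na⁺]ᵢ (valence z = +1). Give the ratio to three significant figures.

13.0

log₁₀([out]/[in]) = E·z/(61.5) = 68.6 × 1 / 61.5 = 1.1154
[out]/[in] = 10^(1.1154) = 13.05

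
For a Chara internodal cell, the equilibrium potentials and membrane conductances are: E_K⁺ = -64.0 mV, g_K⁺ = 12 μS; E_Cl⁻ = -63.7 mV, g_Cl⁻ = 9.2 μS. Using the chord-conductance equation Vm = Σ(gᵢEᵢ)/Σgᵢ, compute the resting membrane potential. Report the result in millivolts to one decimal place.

Σ gᵢEᵢ = 12·(-64.0) + 9.2·(-63.7) = -1354.04
Σ gᵢ = 12 + 9.2 = 21.2
Vm = -1354.04 / 21.2 = -63.87 mV

-63.9 mV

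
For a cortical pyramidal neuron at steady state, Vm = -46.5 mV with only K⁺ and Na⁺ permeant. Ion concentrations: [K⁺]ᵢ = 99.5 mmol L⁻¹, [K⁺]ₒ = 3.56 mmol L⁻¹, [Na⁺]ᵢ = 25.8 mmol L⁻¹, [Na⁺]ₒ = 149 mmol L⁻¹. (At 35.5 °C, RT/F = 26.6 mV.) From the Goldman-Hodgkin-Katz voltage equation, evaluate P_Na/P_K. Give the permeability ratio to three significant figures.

Let α = P_Na/P_K. GHK: Vm = 26.6·ln[(Kₒ + α·Naₒ)/(Kᵢ + α·Naᵢ)].
e^(Vm/26.6) = e^(-46.5/26.6) = 0.1741
So 0.1741·(Kᵢ + α·Naᵢ) = Kₒ + α·Naₒ → α = (0.1741·99.5 − 3.56) / (149.0 − 0.1741·25.8)
α = (17.32 − 3.56) / (149.0 − 4.492) = 13.76/144.5 = 0.09524

0.0952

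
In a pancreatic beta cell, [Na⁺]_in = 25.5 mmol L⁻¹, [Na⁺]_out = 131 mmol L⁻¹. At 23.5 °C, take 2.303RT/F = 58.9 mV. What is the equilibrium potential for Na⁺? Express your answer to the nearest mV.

E = (58.9/z) · log₁₀([Na⁺]_out/[Na⁺]_in) with z = +1.
= (58.9/1) · log₁₀(131/25.5) = 58.90 · log₁₀(5.137)
= 58.90 · (0.7107) = 41.86 mV

42 mV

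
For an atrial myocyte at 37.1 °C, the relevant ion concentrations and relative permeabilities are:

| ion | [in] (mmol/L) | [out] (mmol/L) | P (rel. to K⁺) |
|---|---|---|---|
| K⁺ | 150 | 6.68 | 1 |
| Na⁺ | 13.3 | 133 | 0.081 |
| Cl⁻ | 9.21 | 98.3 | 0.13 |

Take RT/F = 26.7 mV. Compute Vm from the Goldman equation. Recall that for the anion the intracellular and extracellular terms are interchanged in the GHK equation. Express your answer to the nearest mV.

-58 mV

Vm = 26.7 · ln[(Σ P·[cation]ₒ + Σ P·[anion]ᵢ) / (Σ P·[cation]ᵢ + Σ P·[anion]ₒ)]
Numerator = 1×6.68 + 0.081×133 + 0.13×9.21 = 18.65
Denominator = 1×150 + 0.081×13.3 + 0.13×98.3 = 163.9
Vm = 26.7 · ln(0.11382) = 26.7 × (-2.1731) = -58.02 mV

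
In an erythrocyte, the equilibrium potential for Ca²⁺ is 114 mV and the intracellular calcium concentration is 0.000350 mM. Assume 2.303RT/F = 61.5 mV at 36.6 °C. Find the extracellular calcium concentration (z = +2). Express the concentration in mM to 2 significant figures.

Nernst: E = (61.5/2) · log₁₀([out]/[in]), so log₁₀([out]/[in]) = 114.0 × 2 / 61.5 = 3.7073.
[out]/[in] = 10^(3.7073) = 5097.
[out] = 5097 × 0.000350 = 1.784 mM.

1.8 mM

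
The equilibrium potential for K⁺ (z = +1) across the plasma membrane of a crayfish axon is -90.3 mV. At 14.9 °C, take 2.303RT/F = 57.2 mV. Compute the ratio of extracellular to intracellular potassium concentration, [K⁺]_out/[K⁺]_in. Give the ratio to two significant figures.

0.026

log₁₀([out]/[in]) = E·z/(57.2) = -90.3 × 1 / 57.2 = -1.5787
[out]/[in] = 10^(-1.5787) = 0.02638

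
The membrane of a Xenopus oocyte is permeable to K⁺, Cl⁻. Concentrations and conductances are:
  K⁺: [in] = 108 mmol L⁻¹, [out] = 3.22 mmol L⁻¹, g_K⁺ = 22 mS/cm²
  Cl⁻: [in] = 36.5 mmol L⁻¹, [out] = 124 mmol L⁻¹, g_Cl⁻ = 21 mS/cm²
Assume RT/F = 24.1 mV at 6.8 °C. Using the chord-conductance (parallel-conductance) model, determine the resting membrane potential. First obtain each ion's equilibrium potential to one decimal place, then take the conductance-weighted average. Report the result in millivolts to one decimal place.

E_K⁺ = (24.1/1)·ln(3.22/108) = -84.7 mV
E_Cl⁻ = (24.1/-1)·ln(124/36.5) = -29.5 mV
Vm = (Σ gᵢEᵢ)/(Σ gᵢ) = (22·-84.7 + 21·-29.5) / (22 + 21)
= -2482.90 / 43 = -57.74 mV

-57.7 mV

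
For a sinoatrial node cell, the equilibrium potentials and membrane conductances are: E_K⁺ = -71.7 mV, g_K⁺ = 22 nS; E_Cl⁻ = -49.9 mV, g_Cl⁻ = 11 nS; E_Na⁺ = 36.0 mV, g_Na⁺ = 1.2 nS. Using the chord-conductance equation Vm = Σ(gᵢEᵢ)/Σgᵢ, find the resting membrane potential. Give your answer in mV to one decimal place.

-60.9 mV

Σ gᵢEᵢ = 22·(-71.7) + 11·(-49.9) + 1.2·(36.0) = -2083.10
Σ gᵢ = 22 + 11 + 1.2 = 34.2
Vm = -2083.10 / 34.2 = -60.91 mV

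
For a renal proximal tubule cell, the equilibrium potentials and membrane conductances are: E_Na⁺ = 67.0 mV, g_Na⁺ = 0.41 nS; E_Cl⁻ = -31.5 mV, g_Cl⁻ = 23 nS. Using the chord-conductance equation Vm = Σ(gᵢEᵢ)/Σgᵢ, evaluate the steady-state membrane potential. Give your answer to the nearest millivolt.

-30 mV

Σ gᵢEᵢ = 0.41·(67.0) + 23·(-31.5) = -697.03
Σ gᵢ = 0.41 + 23 = 23.41
Vm = -697.03 / 23.41 = -29.77 mV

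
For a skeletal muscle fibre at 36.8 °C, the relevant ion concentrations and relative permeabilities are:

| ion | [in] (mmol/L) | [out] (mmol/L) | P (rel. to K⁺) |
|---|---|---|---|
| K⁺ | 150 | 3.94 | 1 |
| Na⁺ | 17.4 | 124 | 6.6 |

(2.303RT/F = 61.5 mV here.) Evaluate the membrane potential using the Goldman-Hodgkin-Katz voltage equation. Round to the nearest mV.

30 mV

Vm = 61.5 · log₁₀[(Σ P·[cation]ₒ + Σ P·[anion]ᵢ) / (Σ P·[cation]ᵢ + Σ P·[anion]ₒ)]
Numerator = 1×3.94 + 6.6×124 = 822.3
Denominator = 1×150 + 6.6×17.4 = 264.8
Vm = 61.5 · log₁₀(3.105) = 61.5 × (0.4921) = 30.26 mV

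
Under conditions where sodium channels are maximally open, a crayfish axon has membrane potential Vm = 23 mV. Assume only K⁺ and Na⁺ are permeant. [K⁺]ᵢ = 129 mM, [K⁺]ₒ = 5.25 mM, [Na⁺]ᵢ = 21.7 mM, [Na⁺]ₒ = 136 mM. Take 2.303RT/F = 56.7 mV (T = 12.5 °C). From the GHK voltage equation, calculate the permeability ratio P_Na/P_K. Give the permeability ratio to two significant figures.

Let α = P_Na/P_K. GHK: Vm = 56.7·log₁₀[(Kₒ + α·Naₒ)/(Kᵢ + α·Naᵢ)].
10^(Vm/56.7) = 10^(23.0/56.7) = 2.5447
So 2.5447·(Kᵢ + α·Naᵢ) = Kₒ + α·Naₒ → α = (2.5447·129.0 − 5.25) / (136.0 − 2.5447·21.7)
α = (328.3 − 5.25) / (136.0 − 55.22) = 323/80.78 = 3.999

4.0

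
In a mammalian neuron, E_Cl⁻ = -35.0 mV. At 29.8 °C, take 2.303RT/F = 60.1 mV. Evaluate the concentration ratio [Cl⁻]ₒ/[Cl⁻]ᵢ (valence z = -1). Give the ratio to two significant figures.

3.8

log₁₀([out]/[in]) = E·z/(60.1) = -35.0 × -1 / 60.1 = 0.5824
[out]/[in] = 10^(0.5824) = 3.823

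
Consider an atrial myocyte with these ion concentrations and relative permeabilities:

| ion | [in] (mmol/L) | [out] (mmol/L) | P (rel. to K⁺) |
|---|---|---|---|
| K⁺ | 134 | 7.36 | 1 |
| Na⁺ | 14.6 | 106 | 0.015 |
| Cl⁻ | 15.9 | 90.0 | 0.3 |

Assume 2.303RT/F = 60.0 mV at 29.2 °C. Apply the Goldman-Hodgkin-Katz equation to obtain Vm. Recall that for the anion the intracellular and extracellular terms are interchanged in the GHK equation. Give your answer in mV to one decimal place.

-64.2 mV

Vm = 60.0 · log₁₀[(Σ P·[cation]ₒ + Σ P·[anion]ᵢ) / (Σ P·[cation]ᵢ + Σ P·[anion]ₒ)]
Numerator = 1×7.36 + 0.015×106 + 0.3×15.9 = 13.72
Denominator = 1×134 + 0.015×14.6 + 0.3×90.0 = 161.2
Vm = 60.0 · log₁₀(0.085102) = 60.0 × (-1.0701) = -64.20 mV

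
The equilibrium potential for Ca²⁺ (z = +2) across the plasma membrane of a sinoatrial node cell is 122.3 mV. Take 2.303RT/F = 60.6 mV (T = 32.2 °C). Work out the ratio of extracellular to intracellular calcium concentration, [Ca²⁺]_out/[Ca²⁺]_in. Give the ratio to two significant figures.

11000

log₁₀([out]/[in]) = E·z/(60.6) = 122.3 × 2 / 60.6 = 4.0363
[out]/[in] = 10^(4.0363) = 1.087e+04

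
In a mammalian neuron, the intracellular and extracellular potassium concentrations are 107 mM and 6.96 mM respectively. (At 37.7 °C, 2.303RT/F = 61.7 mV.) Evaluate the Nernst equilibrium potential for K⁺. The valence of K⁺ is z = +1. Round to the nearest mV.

E = (61.7/z) · log₁₀([K⁺]_out/[K⁺]_in) with z = +1.
= (61.7/1) · log₁₀(6.96/107) = 61.70 · log₁₀(0.06505)
= 61.70 · (-1.1868) = -73.22 mV

-73 mV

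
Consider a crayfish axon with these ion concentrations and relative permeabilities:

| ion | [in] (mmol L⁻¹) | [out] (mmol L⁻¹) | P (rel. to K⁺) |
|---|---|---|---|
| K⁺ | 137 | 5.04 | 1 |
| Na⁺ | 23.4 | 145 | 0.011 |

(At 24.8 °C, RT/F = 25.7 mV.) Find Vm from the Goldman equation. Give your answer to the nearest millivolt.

-78 mV

Vm = 25.7 · ln[(Σ P·[cation]ₒ + Σ P·[anion]ᵢ) / (Σ P·[cation]ᵢ + Σ P·[anion]ₒ)]
Numerator = 1×5.04 + 0.011×145 = 6.635
Denominator = 1×137 + 0.011×23.4 = 137.3
Vm = 25.7 · ln(0.04834) = 25.7 × (-3.0295) = -77.86 mV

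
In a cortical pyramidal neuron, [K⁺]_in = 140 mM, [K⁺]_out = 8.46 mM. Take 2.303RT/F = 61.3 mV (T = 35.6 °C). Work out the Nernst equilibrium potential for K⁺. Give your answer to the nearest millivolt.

-75 mV

E = (61.3/z) · log₁₀([K⁺]_out/[K⁺]_in) with z = +1.
= (61.3/1) · log₁₀(8.46/140) = 61.30 · log₁₀(0.06043)
= 61.30 · (-1.2188) = -74.71 mV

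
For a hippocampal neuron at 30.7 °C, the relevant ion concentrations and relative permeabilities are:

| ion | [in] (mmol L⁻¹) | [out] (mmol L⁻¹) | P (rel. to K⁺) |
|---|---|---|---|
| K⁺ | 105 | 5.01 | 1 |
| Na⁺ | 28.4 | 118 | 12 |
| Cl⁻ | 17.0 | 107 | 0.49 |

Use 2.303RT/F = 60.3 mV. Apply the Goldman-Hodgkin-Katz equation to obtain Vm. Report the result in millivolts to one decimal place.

Vm = 60.3 · log₁₀[(Σ P·[cation]ₒ + Σ P·[anion]ᵢ) / (Σ P·[cation]ᵢ + Σ P·[anion]ₒ)]
Numerator = 1×5.01 + 12×118 + 0.49×17.0 = 1429
Denominator = 1×105 + 12×28.4 + 0.49×107 = 498.2
Vm = 60.3 · log₁₀(2.8688) = 60.3 × (0.4577) = 27.60 mV

27.6 mV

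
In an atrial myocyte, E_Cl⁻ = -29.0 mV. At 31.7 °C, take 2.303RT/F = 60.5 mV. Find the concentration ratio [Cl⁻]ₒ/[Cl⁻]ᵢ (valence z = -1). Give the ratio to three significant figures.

3.02

log₁₀([out]/[in]) = E·z/(60.5) = -29.0 × -1 / 60.5 = 0.4793
[out]/[in] = 10^(0.4793) = 3.015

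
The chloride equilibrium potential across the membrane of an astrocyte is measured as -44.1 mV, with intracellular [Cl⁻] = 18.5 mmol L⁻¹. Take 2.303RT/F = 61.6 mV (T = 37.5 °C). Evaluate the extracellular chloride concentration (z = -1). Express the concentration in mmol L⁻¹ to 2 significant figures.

Nernst: E = (61.6/-1) · log₁₀([out]/[in]), so log₁₀([out]/[in]) = -44.1 × -1 / 61.6 = 0.7159.
[out]/[in] = 10^(0.7159) = 5.199.
[out] = 5.199 × 18.5 = 96.18 mmol L⁻¹.

96 mmol L⁻¹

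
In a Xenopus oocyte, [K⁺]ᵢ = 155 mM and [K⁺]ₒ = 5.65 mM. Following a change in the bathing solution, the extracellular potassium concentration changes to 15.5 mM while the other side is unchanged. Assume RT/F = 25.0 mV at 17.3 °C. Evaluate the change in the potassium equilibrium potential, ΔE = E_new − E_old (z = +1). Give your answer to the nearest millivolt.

E_old = (25.0/1)·ln(5.65/155) = -82.79 mV
E_new = (25.0/1)·ln(15.5/155) = -57.56 mV
ΔE = -57.56 − (-82.79) = 25.23 mV

25 mV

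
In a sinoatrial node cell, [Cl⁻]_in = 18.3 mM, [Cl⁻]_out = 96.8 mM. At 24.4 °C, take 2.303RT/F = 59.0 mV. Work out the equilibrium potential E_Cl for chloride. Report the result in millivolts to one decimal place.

E = (59.0/z) · log₁₀([Cl⁻]_out/[Cl⁻]_in) with z = -1.
For an anion, dividing by z = -1 reverses the sign.
= (59.0/-1) · log₁₀(96.8/18.3) = -59.00 · log₁₀(5.29)
= -59.00 · (0.7234) = -42.68 mV

-42.7 mV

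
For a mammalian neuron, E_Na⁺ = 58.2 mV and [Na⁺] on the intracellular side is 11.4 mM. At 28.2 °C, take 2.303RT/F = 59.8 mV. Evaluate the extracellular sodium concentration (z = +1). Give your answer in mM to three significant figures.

107 mM

Nernst: E = (59.8/1) · log₁₀([out]/[in]), so log₁₀([out]/[in]) = 58.2 × 1 / 59.8 = 0.9732.
[out]/[in] = 10^(0.9732) = 9.403.
[out] = 9.403 × 11.4 = 107.2 mM.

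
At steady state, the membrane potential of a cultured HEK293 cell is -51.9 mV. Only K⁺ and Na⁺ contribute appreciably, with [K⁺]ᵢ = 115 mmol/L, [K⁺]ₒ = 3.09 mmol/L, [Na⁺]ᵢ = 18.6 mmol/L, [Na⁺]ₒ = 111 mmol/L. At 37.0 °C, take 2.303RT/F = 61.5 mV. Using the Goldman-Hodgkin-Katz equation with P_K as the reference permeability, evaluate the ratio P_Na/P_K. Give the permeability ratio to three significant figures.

0.124

Let α = P_Na/P_K. GHK: Vm = 61.5·log₁₀[(Kₒ + α·Naₒ)/(Kᵢ + α·Naᵢ)].
10^(Vm/61.5) = 10^(-51.9/61.5) = 0.14325
So 0.14325·(Kᵢ + α·Naᵢ) = Kₒ + α·Naₒ → α = (0.14325·115.0 − 3.09) / (111.0 − 0.14325·18.6)
α = (16.47 − 3.09) / (111.0 − 2.664) = 13.38/108.3 = 0.1235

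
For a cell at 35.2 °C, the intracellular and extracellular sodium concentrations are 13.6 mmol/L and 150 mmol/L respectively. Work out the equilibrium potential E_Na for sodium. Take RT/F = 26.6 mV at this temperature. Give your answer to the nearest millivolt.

64 mV

E = (26.6/z) · ln([Na⁺]_out/[Na⁺]_in) with z = +1.
= (26.6/1) · ln(150/13.6) = 26.60 · ln(11.03)
= 26.60 · (2.4006) = 63.86 mV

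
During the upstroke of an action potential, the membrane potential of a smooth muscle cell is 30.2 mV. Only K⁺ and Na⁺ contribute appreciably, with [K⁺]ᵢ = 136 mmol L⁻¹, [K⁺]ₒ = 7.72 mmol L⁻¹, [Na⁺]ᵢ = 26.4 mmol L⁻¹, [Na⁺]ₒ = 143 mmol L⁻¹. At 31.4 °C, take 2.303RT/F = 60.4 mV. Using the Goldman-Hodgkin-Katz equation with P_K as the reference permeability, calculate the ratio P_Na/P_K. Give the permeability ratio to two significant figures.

Let α = P_Na/P_K. GHK: Vm = 60.4·log₁₀[(Kₒ + α·Naₒ)/(Kᵢ + α·Naᵢ)].
10^(Vm/60.4) = 10^(30.2/60.4) = 3.1623
So 3.1623·(Kᵢ + α·Naᵢ) = Kₒ + α·Naₒ → α = (3.1623·136.0 − 7.72) / (143.0 − 3.1623·26.4)
α = (430.1 − 7.72) / (143.0 − 83.48) = 422.3/59.52 = 7.096

7.1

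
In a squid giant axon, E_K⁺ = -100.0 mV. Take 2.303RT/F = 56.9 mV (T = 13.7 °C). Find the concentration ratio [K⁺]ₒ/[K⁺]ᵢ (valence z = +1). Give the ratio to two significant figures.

0.017

log₁₀([out]/[in]) = E·z/(56.9) = -100.0 × 1 / 56.9 = -1.7575
[out]/[in] = 10^(-1.7575) = 0.01748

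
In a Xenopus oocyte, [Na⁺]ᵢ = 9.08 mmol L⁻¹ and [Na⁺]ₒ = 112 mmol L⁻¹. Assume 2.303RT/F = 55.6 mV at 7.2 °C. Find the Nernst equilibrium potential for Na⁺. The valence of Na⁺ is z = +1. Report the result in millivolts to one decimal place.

60.7 mV

E = (55.6/z) · log₁₀([Na⁺]_out/[Na⁺]_in) with z = +1.
= (55.6/1) · log₁₀(112/9.08) = 55.60 · log₁₀(12.33)
= 55.60 · (1.0911) = 60.67 mV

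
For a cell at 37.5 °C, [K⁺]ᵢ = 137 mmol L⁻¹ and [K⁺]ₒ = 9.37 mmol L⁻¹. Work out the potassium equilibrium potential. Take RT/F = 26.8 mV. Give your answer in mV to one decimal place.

E = (26.8/z) · ln([K⁺]_out/[K⁺]_in) with z = +1.
= (26.8/1) · ln(9.37/137) = 26.80 · ln(0.06839)
= 26.80 · (-2.6825) = -71.89 mV

-71.9 mV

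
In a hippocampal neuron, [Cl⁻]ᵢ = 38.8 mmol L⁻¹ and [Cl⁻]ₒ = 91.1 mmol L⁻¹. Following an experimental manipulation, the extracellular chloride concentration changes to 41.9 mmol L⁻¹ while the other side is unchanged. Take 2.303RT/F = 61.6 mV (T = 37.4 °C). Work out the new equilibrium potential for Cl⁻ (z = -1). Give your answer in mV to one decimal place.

After the shift: [Cl⁻]_out = 41.9, [Cl⁻]_in = 38.8 mmol L⁻¹.
E_new = (61.6/-1)·log₁₀(41.9/38.8) = -61.60 · (0.0334) = -2.06 mV

-2.1 mV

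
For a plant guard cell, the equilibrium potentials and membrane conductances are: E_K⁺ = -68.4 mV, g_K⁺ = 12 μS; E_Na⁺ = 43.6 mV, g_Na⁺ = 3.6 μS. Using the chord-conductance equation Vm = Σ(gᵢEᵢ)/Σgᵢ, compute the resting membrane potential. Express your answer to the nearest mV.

-43 mV

Σ gᵢEᵢ = 12·(-68.4) + 3.6·(43.6) = -663.84
Σ gᵢ = 12 + 3.6 = 15.6
Vm = -663.84 / 15.6 = -42.55 mV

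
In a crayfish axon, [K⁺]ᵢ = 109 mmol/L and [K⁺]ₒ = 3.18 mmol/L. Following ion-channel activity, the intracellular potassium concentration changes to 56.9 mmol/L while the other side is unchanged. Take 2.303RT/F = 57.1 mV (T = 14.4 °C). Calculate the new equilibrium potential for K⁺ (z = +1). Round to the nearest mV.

-72 mV

After the shift: [K⁺]_out = 3.18, [K⁺]_in = 56.9 mmol/L.
E_new = (57.1/1)·log₁₀(3.18/56.9) = 57.10 · (-1.2527) = -71.53 mV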